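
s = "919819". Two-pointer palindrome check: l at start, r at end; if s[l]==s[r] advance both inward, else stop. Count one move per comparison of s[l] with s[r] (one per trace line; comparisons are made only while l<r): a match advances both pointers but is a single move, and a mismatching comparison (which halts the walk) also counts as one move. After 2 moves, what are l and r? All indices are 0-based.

l=0 r=5: '9'=='9', l++,r--
l=1 r=4: '1'=='1', l++,r--

l=2, r=3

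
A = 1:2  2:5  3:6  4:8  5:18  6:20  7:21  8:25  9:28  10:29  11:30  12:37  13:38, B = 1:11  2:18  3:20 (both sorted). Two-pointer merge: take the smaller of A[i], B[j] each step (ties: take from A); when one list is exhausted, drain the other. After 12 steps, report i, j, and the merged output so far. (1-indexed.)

i=10, j=4, merged so far=[2, 5, 6, 8, 11, 18, 18, 20, 20, 21, 25, 28]

[i=1,j=1] A[i]=2<=B[j]=11 take 2 → i++
[i=2,j=1] A[i]=5<=B[j]=11 take 5 → i++
[i=3,j=1] A[i]=6<=B[j]=11 take 6 → i++
[i=4,j=1] A[i]=8<=B[j]=11 take 8 → i++
[i=5,j=1] A[i]=18>B[j]=11 take 11 → j++
[i=5,j=2] A[i]=18<=B[j]=18 take 18 → i++
[i=6,j=2] A[i]=20>B[j]=18 take 18 → j++
[i=6,j=3] A[i]=20<=B[j]=20 take 20 → i++
[i=7,j=3] A[i]=21>B[j]=20 take 20 → j++
[i=7,j=4] B done, take A[i]=21 → i++
[i=8,j=4] B done, take A[i]=25 → i++
[i=9,j=4] B done, take A[i]=28 → i++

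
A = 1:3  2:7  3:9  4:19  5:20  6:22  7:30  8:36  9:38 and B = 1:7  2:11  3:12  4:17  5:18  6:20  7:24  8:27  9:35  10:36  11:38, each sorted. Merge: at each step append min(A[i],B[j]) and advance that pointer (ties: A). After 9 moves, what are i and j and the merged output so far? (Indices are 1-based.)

[i=1,j=1] A[i]=3<=B[j]=7 take 3 → i++
[i=2,j=1] A[i]=7<=B[j]=7 take 7 → i++
[i=3,j=1] A[i]=9>B[j]=7 take 7 → j++
[i=3,j=2] A[i]=9<=B[j]=11 take 9 → i++
[i=4,j=2] A[i]=19>B[j]=11 take 11 → j++
[i=4,j=3] A[i]=19>B[j]=12 take 12 → j++
[i=4,j=4] A[i]=19>B[j]=17 take 17 → j++
[i=4,j=5] A[i]=19>B[j]=18 take 18 → j++
[i=4,j=6] A[i]=19<=B[j]=20 take 19 → i++

i=5, j=6, merged so far=[3, 7, 7, 9, 11, 12, 17, 18, 19]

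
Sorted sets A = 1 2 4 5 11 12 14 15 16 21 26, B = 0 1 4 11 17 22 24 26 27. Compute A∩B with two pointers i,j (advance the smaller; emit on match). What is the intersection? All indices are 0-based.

intersection = [1, 4, 11, 26]

[i=0,j=0] 1>0 → j++
[i=0,j=1] 1==1 emit → i++,j++
[i=1,j=2] 2<4 → i++
[i=2,j=2] 4==4 emit → i++,j++
[i=3,j=3] 5<11 → i++
[i=4,j=3] 11==11 emit → i++,j++
[i=5,j=4] 12<17 → i++
[i=6,j=4] 14<17 → i++
[i=7,j=4] 15<17 → i++
[i=8,j=4] 16<17 → i++
[i=9,j=4] 21>17 → j++
[i=9,j=5] 21<22 → i++
[i=10,j=5] 26>22 → j++
[i=10,j=6] 26>24 → j++
[i=10,j=7] 26==26 emit → i++,j++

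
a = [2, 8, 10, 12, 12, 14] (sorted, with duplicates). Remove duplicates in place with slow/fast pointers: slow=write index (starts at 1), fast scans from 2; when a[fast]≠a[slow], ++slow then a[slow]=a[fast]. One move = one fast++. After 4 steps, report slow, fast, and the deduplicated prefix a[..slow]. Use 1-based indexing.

(s=1,f=2) a[fast]=8≠a[slow]=2 write a[2]=8 → slow++,fast++
(s=2,f=3) a[fast]=10≠a[slow]=8 write a[3]=10 → slow++,fast++
(s=3,f=4) a[fast]=12≠a[slow]=10 write a[4]=12 → slow++,fast++
(s=4,f=5) a[fast]=12=a[slow] dup → fast++

slow=4, fast=6, prefix=[2, 8, 10, 12]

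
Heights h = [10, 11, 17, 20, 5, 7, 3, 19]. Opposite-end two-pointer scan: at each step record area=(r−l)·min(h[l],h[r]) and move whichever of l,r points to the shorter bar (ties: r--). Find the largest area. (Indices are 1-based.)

max area = 85

[1,8] min(10,19)*7=70 best=70 * → l++
[2,8] min(11,19)*6=66 best=70 → l++
[3,8] min(17,19)*5=85 best=85 * → l++
[4,8] min(20,19)*4=76 best=85 → r--
[4,7] min(20,3)*3=9 best=85 → r--
[4,6] min(20,7)*2=14 best=85 → r--
[4,5] min(20,5)*1=5 best=85 → r--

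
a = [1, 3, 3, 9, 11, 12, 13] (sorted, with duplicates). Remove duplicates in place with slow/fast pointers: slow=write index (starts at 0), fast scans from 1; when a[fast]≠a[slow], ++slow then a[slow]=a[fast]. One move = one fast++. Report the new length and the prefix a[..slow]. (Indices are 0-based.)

length 6; prefix = [1, 3, 9, 11, 12, 13]

slow=0 fast=1: a[fast]=3≠a[slow]=1 write a[1]=3, slow++,fast++
slow=1 fast=2: a[fast]=3=a[slow] dup, fast++
slow=1 fast=3: a[fast]=9≠a[slow]=3 write a[2]=9, slow++,fast++
slow=2 fast=4: a[fast]=11≠a[slow]=9 write a[3]=11, slow++,fast++
slow=3 fast=5: a[fast]=12≠a[slow]=11 write a[4]=12, slow++,fast++
slow=4 fast=6: a[fast]=13≠a[slow]=12 write a[5]=13, slow++,fast++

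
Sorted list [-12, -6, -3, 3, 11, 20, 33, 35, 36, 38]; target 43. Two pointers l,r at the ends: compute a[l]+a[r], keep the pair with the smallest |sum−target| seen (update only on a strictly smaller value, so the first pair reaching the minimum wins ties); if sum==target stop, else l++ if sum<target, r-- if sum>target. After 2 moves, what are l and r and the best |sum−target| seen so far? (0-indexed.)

l=2, r=9, best |Δ|=11

[0,9] -12+38=26 d=17 * → l++
[1,9] -6+38=32 d=11 * → l++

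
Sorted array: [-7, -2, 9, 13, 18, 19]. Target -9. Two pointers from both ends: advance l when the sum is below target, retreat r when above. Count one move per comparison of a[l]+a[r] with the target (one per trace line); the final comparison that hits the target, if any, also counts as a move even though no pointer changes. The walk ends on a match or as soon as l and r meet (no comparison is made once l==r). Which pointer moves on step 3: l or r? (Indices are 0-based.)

l=0 r=5: -7+19=12 >-9, r--
l=0 r=4: -7+18=11 >-9, r--
l=0 r=3: -7+13=6 >-9, r--

r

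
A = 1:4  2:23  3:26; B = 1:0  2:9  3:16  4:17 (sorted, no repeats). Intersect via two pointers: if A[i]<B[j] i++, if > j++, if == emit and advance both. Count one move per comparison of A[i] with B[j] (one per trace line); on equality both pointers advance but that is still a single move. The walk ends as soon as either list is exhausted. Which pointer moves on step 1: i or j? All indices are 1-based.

[i=1,j=1] 4>0 → j++

j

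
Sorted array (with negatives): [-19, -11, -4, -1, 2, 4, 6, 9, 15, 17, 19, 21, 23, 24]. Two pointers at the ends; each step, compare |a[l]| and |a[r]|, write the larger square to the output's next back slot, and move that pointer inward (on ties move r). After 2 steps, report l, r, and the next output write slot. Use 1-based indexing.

l=1 r=14: |-19|<=|24| out[14]=576, r--
l=1 r=13: |-19|<=|23| out[13]=529, r--

l=1, r=12, next write slot=12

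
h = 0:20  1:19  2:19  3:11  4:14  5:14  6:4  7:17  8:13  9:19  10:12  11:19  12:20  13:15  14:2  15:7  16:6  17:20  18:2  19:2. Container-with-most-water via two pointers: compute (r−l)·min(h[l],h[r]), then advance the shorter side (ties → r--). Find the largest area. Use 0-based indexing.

max area = 340

[0,19] min(20,2)*19=38 best=38 * → r--
[0,18] min(20,2)*18=36 best=38 → r--
[0,17] min(20,20)*17=340 best=340 * → r--
[0,16] min(20,6)*16=96 best=340 → r--
[0,15] min(20,7)*15=105 best=340 → r--
[0,14] min(20,2)*14=28 best=340 → r--
[0,13] min(20,15)*13=195 best=340 → r--
[0,12] min(20,20)*12=240 best=340 → r--
[0,11] min(20,19)*11=209 best=340 → r--
[0,10] min(20,12)*10=120 best=340 → r--
[0,9] min(20,19)*9=171 best=340 → r--
[0,8] min(20,13)*8=104 best=340 → r--
[0,7] min(20,17)*7=119 best=340 → r--
[0,6] min(20,4)*6=24 best=340 → r--
[0,5] min(20,14)*5=70 best=340 → r--
[0,4] min(20,14)*4=56 best=340 → r--
[0,3] min(20,11)*3=33 best=340 → r--
[0,2] min(20,19)*2=38 best=340 → r--
[0,1] min(20,19)*1=19 best=340 → r--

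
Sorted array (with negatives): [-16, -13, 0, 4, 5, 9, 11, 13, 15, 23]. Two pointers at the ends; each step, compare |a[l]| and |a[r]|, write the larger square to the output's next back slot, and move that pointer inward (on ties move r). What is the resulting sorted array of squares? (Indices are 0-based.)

[0, 16, 25, 81, 121, 169, 169, 225, 256, 529]

[0,9] |-16|<=|23| out[9]=529 → r--
[0,8] |-16|>|15| out[8]=256 → l++
[1,8] |-13|<=|15| out[7]=225 → r--
[1,7] |-13|<=|13| out[6]=169 → r--
[1,6] |-13|>|11| out[5]=169 → l++
[2,6] |0|<=|11| out[4]=121 → r--
[2,5] |0|<=|9| out[3]=81 → r--
[2,4] |0|<=|5| out[2]=25 → r--
[2,3] |0|<=|4| out[1]=16 → r--
[2,2] |0|<=|0| out[0]=0 → r--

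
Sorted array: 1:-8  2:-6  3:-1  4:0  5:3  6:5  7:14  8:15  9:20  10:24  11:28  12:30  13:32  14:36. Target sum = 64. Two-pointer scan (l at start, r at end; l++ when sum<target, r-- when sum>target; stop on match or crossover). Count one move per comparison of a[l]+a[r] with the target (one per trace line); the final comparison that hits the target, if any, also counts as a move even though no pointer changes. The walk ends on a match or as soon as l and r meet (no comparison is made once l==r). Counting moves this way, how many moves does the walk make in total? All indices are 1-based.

11 moves

[1,14] -8+36=28 <64 → l++
[2,14] -6+36=30 <64 → l++
[3,14] -1+36=35 <64 → l++
[4,14] 0+36=36 <64 → l++
[5,14] 3+36=39 <64 → l++
[6,14] 5+36=41 <64 → l++
[7,14] 14+36=50 <64 → l++
[8,14] 15+36=51 <64 → l++
[9,14] 20+36=56 <64 → l++
[10,14] 24+36=60 <64 → l++
[11,14] 28+36=64 → found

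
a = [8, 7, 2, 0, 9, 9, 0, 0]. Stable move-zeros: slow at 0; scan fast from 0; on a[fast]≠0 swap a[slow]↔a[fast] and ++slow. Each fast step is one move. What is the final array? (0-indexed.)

(s=0,f=0) a[fast]=8≠0 swap→a[0]=8 → slow++,fast++
(s=1,f=1) a[fast]=7≠0 swap→a[1]=7 → slow++,fast++
(s=2,f=2) a[fast]=2≠0 swap→a[2]=2 → slow++,fast++
(s=3,f=3) a[fast]=0 → fast++
(s=3,f=4) a[fast]=9≠0 swap→a[3]=9 → slow++,fast++
(s=4,f=5) a[fast]=9≠0 swap→a[4]=9 → slow++,fast++
(s=5,f=6) a[fast]=0 → fast++
(s=5,f=7) a[fast]=0 → fast++

[8, 7, 2, 9, 9, 0, 0, 0]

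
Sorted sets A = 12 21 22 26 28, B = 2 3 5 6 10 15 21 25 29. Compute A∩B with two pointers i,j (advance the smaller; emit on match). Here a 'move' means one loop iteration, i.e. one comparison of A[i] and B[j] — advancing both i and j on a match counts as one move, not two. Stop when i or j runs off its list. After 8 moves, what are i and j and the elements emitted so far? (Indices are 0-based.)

i=2, j=7, emitted=[21]

i=0 j=0: 12>2, j++
i=0 j=1: 12>3, j++
i=0 j=2: 12>5, j++
i=0 j=3: 12>6, j++
i=0 j=4: 12>10, j++
i=0 j=5: 12<15, i++
i=1 j=5: 21>15, j++
i=1 j=6: 21==21 emit, i++,j++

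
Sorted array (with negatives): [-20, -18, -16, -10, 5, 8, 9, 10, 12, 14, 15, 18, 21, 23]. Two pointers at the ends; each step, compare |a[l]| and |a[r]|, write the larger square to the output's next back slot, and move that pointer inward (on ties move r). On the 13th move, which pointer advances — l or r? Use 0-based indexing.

[0,13] |-20|<=|23| out[13]=529 → r--
[0,12] |-20|<=|21| out[12]=441 → r--
[0,11] |-20|>|18| out[11]=400 → l++
[1,11] |-18|<=|18| out[10]=324 → r--
[1,10] |-18|>|15| out[9]=324 → l++
[2,10] |-16|>|15| out[8]=256 → l++
[3,10] |-10|<=|15| out[7]=225 → r--
[3,9] |-10|<=|14| out[6]=196 → r--
[3,8] |-10|<=|12| out[5]=144 → r--
[3,7] |-10|<=|10| out[4]=100 → r--
[3,6] |-10|>|9| out[3]=100 → l++
[4,6] |5|<=|9| out[2]=81 → r--
[4,5] |5|<=|8| out[1]=64 → r--

r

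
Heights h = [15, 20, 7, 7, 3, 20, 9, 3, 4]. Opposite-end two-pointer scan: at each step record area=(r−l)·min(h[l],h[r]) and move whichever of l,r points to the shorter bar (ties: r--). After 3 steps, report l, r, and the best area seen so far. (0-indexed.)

l=0, r=5, best area=54

l=0 r=8: min(15,4)*8=32 best=32 *, r--
l=0 r=7: min(15,3)*7=21 best=32, r--
l=0 r=6: min(15,9)*6=54 best=54 *, r--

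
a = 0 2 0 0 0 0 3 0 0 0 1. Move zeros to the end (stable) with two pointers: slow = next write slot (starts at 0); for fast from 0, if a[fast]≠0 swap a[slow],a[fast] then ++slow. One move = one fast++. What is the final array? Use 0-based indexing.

slow=0 fast=0: a[fast]=0, fast++
slow=0 fast=1: a[fast]=2≠0 swap→a[0]=2, slow++,fast++
slow=1 fast=2: a[fast]=0, fast++
slow=1 fast=3: a[fast]=0, fast++
slow=1 fast=4: a[fast]=0, fast++
slow=1 fast=5: a[fast]=0, fast++
slow=1 fast=6: a[fast]=3≠0 swap→a[1]=3, slow++,fast++
slow=2 fast=7: a[fast]=0, fast++
slow=2 fast=8: a[fast]=0, fast++
slow=2 fast=9: a[fast]=0, fast++
slow=2 fast=10: a[fast]=1≠0 swap→a[2]=1, slow++,fast++

[2, 3, 1, 0, 0, 0, 0, 0, 0, 0, 0]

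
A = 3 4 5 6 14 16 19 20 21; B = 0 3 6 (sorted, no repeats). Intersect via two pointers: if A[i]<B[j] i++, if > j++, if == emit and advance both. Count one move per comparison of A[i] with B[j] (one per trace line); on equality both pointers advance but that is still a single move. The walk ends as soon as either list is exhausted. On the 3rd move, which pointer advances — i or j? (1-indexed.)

[i=1,j=1] 3>0 → j++
[i=1,j=2] 3==3 emit → i++,j++
[i=2,j=3] 4<6 → i++

i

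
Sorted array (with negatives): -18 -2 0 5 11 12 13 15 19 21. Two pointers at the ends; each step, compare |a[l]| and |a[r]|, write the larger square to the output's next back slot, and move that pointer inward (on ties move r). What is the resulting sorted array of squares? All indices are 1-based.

[0, 4, 25, 121, 144, 169, 225, 324, 361, 441]

[1,10] |-18|<=|21| out[10]=441 → r--
[1,9] |-18|<=|19| out[9]=361 → r--
[1,8] |-18|>|15| out[8]=324 → l++
[2,8] |-2|<=|15| out[7]=225 → r--
[2,7] |-2|<=|13| out[6]=169 → r--
[2,6] |-2|<=|12| out[5]=144 → r--
[2,5] |-2|<=|11| out[4]=121 → r--
[2,4] |-2|<=|5| out[3]=25 → r--
[2,3] |-2|>|0| out[2]=4 → l++
[3,3] |0|<=|0| out[1]=0 → r--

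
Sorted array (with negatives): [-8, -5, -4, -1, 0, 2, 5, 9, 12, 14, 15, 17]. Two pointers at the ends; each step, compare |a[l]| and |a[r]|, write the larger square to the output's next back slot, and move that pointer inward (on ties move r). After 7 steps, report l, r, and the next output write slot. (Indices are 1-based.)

[1,12] |-8|<=|17| out[12]=289 → r--
[1,11] |-8|<=|15| out[11]=225 → r--
[1,10] |-8|<=|14| out[10]=196 → r--
[1,9] |-8|<=|12| out[9]=144 → r--
[1,8] |-8|<=|9| out[8]=81 → r--
[1,7] |-8|>|5| out[7]=64 → l++
[2,7] |-5|<=|5| out[6]=25 → r--

l=2, r=6, next write slot=5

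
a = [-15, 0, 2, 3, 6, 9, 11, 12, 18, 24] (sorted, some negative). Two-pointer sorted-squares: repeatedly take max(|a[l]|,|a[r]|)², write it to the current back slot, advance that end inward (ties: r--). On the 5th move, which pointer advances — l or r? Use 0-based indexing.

r

l=0 r=9: |-15|<=|24| out[9]=576, r--
l=0 r=8: |-15|<=|18| out[8]=324, r--
l=0 r=7: |-15|>|12| out[7]=225, l++
l=1 r=7: |0|<=|12| out[6]=144, r--
l=1 r=6: |0|<=|11| out[5]=121, r--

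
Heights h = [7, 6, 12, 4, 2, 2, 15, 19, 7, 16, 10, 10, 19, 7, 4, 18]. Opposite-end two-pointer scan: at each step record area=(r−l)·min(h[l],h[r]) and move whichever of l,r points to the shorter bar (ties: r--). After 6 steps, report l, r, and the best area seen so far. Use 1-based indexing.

l=7, r=16, best area=156

[1,16] min(7,18)*15=105 best=105 * → l++
[2,16] min(6,18)*14=84 best=105 → l++
[3,16] min(12,18)*13=156 best=156 * → l++
[4,16] min(4,18)*12=48 best=156 → l++
[5,16] min(2,18)*11=22 best=156 → l++
[6,16] min(2,18)*10=20 best=156 → l++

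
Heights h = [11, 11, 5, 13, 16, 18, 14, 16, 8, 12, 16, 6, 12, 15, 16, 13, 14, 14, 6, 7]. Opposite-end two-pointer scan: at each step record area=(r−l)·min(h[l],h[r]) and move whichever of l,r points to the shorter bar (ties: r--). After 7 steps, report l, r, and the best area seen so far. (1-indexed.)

l=5, r=17, best area=187

[1,20] min(11,7)*19=133 best=133 * → r--
[1,19] min(11,6)*18=108 best=133 → r--
[1,18] min(11,14)*17=187 best=187 * → l++
[2,18] min(11,14)*16=176 best=187 → l++
[3,18] min(5,14)*15=75 best=187 → l++
[4,18] min(13,14)*14=182 best=187 → l++
[5,18] min(16,14)*13=182 best=187 → r--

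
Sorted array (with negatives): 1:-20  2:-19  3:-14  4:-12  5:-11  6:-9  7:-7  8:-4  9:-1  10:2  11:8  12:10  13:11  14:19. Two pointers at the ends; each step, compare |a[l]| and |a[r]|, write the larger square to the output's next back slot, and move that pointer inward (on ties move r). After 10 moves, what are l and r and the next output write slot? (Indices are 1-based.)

l=1 r=14: |-20|>|19| out[14]=400, l++
l=2 r=14: |-19|<=|19| out[13]=361, r--
l=2 r=13: |-19|>|11| out[12]=361, l++
l=3 r=13: |-14|>|11| out[11]=196, l++
l=4 r=13: |-12|>|11| out[10]=144, l++
l=5 r=13: |-11|<=|11| out[9]=121, r--
l=5 r=12: |-11|>|10| out[8]=121, l++
l=6 r=12: |-9|<=|10| out[7]=100, r--
l=6 r=11: |-9|>|8| out[6]=81, l++
l=7 r=11: |-7|<=|8| out[5]=64, r--

l=7, r=10, next write slot=4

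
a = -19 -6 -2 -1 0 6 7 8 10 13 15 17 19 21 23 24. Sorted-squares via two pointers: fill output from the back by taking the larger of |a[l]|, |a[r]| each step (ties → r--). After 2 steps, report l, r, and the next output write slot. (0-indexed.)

[0,15] |-19|<=|24| out[15]=576 → r--
[0,14] |-19|<=|23| out[14]=529 → r--

l=0, r=13, next write slot=13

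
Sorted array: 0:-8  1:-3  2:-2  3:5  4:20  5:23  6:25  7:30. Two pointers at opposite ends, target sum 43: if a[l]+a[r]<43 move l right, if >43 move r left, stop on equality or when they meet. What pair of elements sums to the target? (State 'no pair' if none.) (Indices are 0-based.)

[0,7] -8+30=22 <43 → l++
[1,7] -3+30=27 <43 → l++
[2,7] -2+30=28 <43 → l++
[3,7] 5+30=35 <43 → l++
[4,7] 20+30=50 >43 → r--
[4,6] 20+25=45 >43 → r--
[4,5] 20+23=43 → found

(20, 23)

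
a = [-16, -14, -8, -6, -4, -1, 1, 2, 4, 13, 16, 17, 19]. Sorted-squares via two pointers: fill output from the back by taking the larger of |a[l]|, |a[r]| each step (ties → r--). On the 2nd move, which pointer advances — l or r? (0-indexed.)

r

l=0 r=12: |-16|<=|19| out[12]=361, r--
l=0 r=11: |-16|<=|17| out[11]=289, r--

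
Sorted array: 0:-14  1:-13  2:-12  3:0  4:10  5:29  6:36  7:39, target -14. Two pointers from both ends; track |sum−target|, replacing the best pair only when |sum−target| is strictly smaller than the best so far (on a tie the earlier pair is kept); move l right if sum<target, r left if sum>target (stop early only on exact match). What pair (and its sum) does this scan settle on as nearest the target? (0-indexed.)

pair (-14, 0) with sum -14 (|Δ|=0)

l=0 r=7: -14+39=25 d=39 *, r--
l=0 r=6: -14+36=22 d=36 *, r--
l=0 r=5: -14+29=15 d=29 *, r--
l=0 r=4: -14+10=-4 d=10 *, r--
l=0 r=3: -14+0=-14 d=0 *, stop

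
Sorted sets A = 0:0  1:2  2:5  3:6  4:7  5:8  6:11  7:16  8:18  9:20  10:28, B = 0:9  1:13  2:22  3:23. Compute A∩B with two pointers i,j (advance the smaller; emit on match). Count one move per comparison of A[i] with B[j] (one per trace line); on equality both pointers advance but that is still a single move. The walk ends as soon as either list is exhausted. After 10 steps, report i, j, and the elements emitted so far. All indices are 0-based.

i=8, j=2, emitted=[]

[i=0,j=0] 0<9 → i++
[i=1,j=0] 2<9 → i++
[i=2,j=0] 5<9 → i++
[i=3,j=0] 6<9 → i++
[i=4,j=0] 7<9 → i++
[i=5,j=0] 8<9 → i++
[i=6,j=0] 11>9 → j++
[i=6,j=1] 11<13 → i++
[i=7,j=1] 16>13 → j++
[i=7,j=2] 16<22 → i++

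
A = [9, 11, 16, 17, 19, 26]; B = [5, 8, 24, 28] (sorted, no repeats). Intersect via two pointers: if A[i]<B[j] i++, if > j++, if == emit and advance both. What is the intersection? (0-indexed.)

intersection = []

i=0 j=0: 9>5, j++
i=0 j=1: 9>8, j++
i=0 j=2: 9<24, i++
i=1 j=2: 11<24, i++
i=2 j=2: 16<24, i++
i=3 j=2: 17<24, i++
i=4 j=2: 19<24, i++
i=5 j=2: 26>24, j++
i=5 j=3: 26<28, i++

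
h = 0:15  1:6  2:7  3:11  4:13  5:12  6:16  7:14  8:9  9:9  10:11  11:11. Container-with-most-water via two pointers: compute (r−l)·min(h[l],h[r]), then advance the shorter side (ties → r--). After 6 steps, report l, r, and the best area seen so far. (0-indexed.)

[0,11] min(15,11)*11=121 best=121 * → r--
[0,10] min(15,11)*10=110 best=121 → r--
[0,9] min(15,9)*9=81 best=121 → r--
[0,8] min(15,9)*8=72 best=121 → r--
[0,7] min(15,14)*7=98 best=121 → r--
[0,6] min(15,16)*6=90 best=121 → l++

l=1, r=6, best area=121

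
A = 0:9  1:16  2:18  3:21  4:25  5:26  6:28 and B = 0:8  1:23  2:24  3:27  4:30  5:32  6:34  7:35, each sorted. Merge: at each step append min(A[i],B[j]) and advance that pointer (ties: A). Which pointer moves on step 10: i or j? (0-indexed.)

[i=0,j=0] A[i]=9>B[j]=8 take 8 → j++
[i=0,j=1] A[i]=9<=B[j]=23 take 9 → i++
[i=1,j=1] A[i]=16<=B[j]=23 take 16 → i++
[i=2,j=1] A[i]=18<=B[j]=23 take 18 → i++
[i=3,j=1] A[i]=21<=B[j]=23 take 21 → i++
[i=4,j=1] A[i]=25>B[j]=23 take 23 → j++
[i=4,j=2] A[i]=25>B[j]=24 take 24 → j++
[i=4,j=3] A[i]=25<=B[j]=27 take 25 → i++
[i=5,j=3] A[i]=26<=B[j]=27 take 26 → i++
[i=6,j=3] A[i]=28>B[j]=27 take 27 → j++

j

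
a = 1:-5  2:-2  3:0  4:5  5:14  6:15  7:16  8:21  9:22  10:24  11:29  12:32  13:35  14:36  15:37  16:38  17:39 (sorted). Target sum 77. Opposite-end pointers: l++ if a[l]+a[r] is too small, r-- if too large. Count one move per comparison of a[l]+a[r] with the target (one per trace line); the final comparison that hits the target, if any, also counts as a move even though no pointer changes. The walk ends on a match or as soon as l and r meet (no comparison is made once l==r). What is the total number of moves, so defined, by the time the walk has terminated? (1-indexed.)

l=1 r=17: -5+39=34 <77, l++
l=2 r=17: -2+39=37 <77, l++
l=3 r=17: 0+39=39 <77, l++
l=4 r=17: 5+39=44 <77, l++
l=5 r=17: 14+39=53 <77, l++
l=6 r=17: 15+39=54 <77, l++
l=7 r=17: 16+39=55 <77, l++
l=8 r=17: 21+39=60 <77, l++
l=9 r=17: 22+39=61 <77, l++
l=10 r=17: 24+39=63 <77, l++
l=11 r=17: 29+39=68 <77, l++
l=12 r=17: 32+39=71 <77, l++
l=13 r=17: 35+39=74 <77, l++
l=14 r=17: 36+39=75 <77, l++
l=15 r=17: 37+39=76 <77, l++
l=16 r=17: 38+39=77, found

16 moves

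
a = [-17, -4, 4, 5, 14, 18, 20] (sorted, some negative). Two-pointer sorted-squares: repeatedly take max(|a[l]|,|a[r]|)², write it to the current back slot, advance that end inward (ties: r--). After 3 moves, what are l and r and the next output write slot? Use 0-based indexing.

l=1, r=4, next write slot=3

[0,6] |-17|<=|20| out[6]=400 → r--
[0,5] |-17|<=|18| out[5]=324 → r--
[0,4] |-17|>|14| out[4]=289 → l++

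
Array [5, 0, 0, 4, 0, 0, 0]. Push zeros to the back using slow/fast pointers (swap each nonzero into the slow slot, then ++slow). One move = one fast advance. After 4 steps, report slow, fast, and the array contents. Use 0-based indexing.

slow=0 fast=0: a[fast]=5≠0 swap→a[0]=5, slow++,fast++
slow=1 fast=1: a[fast]=0, fast++
slow=1 fast=2: a[fast]=0, fast++
slow=1 fast=3: a[fast]=4≠0 swap→a[1]=4, slow++,fast++

slow=2, fast=4, a=[5, 4, 0, 0, 0, 0, 0]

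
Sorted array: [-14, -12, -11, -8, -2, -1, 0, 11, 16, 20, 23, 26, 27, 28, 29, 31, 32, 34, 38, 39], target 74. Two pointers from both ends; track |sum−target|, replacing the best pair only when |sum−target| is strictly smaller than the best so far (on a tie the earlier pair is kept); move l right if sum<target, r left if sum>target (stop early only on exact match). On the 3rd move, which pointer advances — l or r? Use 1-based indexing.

[1,20] -14+39=25 d=49 * → l++
[2,20] -12+39=27 d=47 * → l++
[3,20] -11+39=28 d=46 * → l++

l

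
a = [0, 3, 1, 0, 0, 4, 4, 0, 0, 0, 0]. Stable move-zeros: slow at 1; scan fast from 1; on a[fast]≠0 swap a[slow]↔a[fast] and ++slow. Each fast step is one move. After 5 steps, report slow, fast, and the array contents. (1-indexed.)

slow=3, fast=6, a=[3, 1, 0, 0, 0, 4, 4, 0, 0, 0, 0]

(s=1,f=1) a[fast]=0 → fast++
(s=1,f=2) a[fast]=3≠0 swap→a[1]=3 → slow++,fast++
(s=2,f=3) a[fast]=1≠0 swap→a[2]=1 → slow++,fast++
(s=3,f=4) a[fast]=0 → fast++
(s=3,f=5) a[fast]=0 → fast++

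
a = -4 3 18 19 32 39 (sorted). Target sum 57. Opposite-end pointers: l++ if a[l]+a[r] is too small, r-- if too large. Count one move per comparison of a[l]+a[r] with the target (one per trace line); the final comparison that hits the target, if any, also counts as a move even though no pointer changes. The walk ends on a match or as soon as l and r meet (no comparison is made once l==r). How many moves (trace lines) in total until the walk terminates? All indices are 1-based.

l=1 r=6: -4+39=35 <57, l++
l=2 r=6: 3+39=42 <57, l++
l=3 r=6: 18+39=57, found

3 moves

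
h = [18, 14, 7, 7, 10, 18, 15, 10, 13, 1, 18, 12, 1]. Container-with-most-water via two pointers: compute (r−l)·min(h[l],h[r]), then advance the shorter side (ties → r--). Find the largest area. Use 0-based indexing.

[0,12] min(18,1)*12=12 best=12 * → r--
[0,11] min(18,12)*11=132 best=132 * → r--
[0,10] min(18,18)*10=180 best=180 * → r--
[0,9] min(18,1)*9=9 best=180 → r--
[0,8] min(18,13)*8=104 best=180 → r--
[0,7] min(18,10)*7=70 best=180 → r--
[0,6] min(18,15)*6=90 best=180 → r--
[0,5] min(18,18)*5=90 best=180 → r--
[0,4] min(18,10)*4=40 best=180 → r--
[0,3] min(18,7)*3=21 best=180 → r--
[0,2] min(18,7)*2=14 best=180 → r--
[0,1] min(18,14)*1=14 best=180 → r--

max area = 180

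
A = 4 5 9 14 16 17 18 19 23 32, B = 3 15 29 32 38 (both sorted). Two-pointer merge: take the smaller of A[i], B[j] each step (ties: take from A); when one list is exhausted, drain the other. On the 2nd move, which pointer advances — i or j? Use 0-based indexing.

i

[i=0,j=0] A[i]=4>B[j]=3 take 3 → j++
[i=0,j=1] A[i]=4<=B[j]=15 take 4 → i++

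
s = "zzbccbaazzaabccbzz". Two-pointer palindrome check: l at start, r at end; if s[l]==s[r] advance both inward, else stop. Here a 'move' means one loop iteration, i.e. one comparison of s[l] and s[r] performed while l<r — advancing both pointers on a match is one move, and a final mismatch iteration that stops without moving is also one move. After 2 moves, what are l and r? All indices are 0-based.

l=2, r=15

[0,17] 'z'=='z' → l++,r--
[1,16] 'z'=='z' → l++,r--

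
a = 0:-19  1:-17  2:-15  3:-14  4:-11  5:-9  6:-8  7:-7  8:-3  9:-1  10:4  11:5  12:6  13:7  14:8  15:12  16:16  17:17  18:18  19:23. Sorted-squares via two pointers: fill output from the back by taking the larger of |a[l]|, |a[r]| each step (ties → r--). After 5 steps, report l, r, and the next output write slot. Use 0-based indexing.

l=2, r=16, next write slot=14

[0,19] |-19|<=|23| out[19]=529 → r--
[0,18] |-19|>|18| out[18]=361 → l++
[1,18] |-17|<=|18| out[17]=324 → r--
[1,17] |-17|<=|17| out[16]=289 → r--
[1,16] |-17|>|16| out[15]=289 → l++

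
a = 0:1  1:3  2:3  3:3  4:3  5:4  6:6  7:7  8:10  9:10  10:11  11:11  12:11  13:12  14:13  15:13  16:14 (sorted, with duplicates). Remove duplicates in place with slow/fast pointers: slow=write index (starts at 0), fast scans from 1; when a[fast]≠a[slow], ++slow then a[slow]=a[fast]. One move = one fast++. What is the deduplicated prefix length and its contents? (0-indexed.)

(s=0,f=1) a[fast]=3≠a[slow]=1 write a[1]=3 → slow++,fast++
(s=1,f=2) a[fast]=3=a[slow] dup → fast++
(s=1,f=3) a[fast]=3=a[slow] dup → fast++
(s=1,f=4) a[fast]=3=a[slow] dup → fast++
(s=1,f=5) a[fast]=4≠a[slow]=3 write a[2]=4 → slow++,fast++
(s=2,f=6) a[fast]=6≠a[slow]=4 write a[3]=6 → slow++,fast++
(s=3,f=7) a[fast]=7≠a[slow]=6 write a[4]=7 → slow++,fast++
(s=4,f=8) a[fast]=10≠a[slow]=7 write a[5]=10 → slow++,fast++
(s=5,f=9) a[fast]=10=a[slow] dup → fast++
(s=5,f=10) a[fast]=11≠a[slow]=10 write a[6]=11 → slow++,fast++
(s=6,f=11) a[fast]=11=a[slow] dup → fast++
(s=6,f=12) a[fast]=11=a[slow] dup → fast++
(s=6,f=13) a[fast]=12≠a[slow]=11 write a[7]=12 → slow++,fast++
(s=7,f=14) a[fast]=13≠a[slow]=12 write a[8]=13 → slow++,fast++
(s=8,f=15) a[fast]=13=a[slow] dup → fast++
(s=8,f=16) a[fast]=14≠a[slow]=13 write a[9]=14 → slow++,fast++

length 10; prefix = [1, 3, 4, 6, 7, 10, 11, 12, 13, 14]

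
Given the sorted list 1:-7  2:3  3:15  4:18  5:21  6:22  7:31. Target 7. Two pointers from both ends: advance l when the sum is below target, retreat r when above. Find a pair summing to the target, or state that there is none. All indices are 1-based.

l=1 r=7: -7+31=24 >7, r--
l=1 r=6: -7+22=15 >7, r--
l=1 r=5: -7+21=14 >7, r--
l=1 r=4: -7+18=11 >7, r--
l=1 r=3: -7+15=8 >7, r--
l=1 r=2: -7+3=-4 <7, l++

no pair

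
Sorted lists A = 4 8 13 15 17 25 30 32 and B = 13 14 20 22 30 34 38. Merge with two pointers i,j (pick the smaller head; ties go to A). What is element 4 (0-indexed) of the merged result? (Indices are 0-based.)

merged[4] = 14

i=0 j=0: A[i]=4<=B[j]=13 take 4, i++
i=1 j=0: A[i]=8<=B[j]=13 take 8, i++
i=2 j=0: A[i]=13<=B[j]=13 take 13, i++
i=3 j=0: A[i]=15>B[j]=13 take 13, j++
i=3 j=1: A[i]=15>B[j]=14 take 14, j++
i=3 j=2: A[i]=15<=B[j]=20 take 15, i++
i=4 j=2: A[i]=17<=B[j]=20 take 17, i++
i=5 j=2: A[i]=25>B[j]=20 take 20, j++
i=5 j=3: A[i]=25>B[j]=22 take 22, j++
i=5 j=4: A[i]=25<=B[j]=30 take 25, i++
i=6 j=4: A[i]=30<=B[j]=30 take 30, i++
i=7 j=4: A[i]=32>B[j]=30 take 30, j++
i=7 j=5: A[i]=32<=B[j]=34 take 32, i++
i=8 j=5: A done, take B[j]=34, j++
i=8 j=6: A done, take B[j]=38, j++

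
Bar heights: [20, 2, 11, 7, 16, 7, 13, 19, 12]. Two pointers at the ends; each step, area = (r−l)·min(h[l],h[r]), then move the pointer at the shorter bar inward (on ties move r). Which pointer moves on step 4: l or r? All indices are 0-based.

l=0 r=8: min(20,12)*8=96 best=96 *, r--
l=0 r=7: min(20,19)*7=133 best=133 *, r--
l=0 r=6: min(20,13)*6=78 best=133, r--
l=0 r=5: min(20,7)*5=35 best=133, r--

r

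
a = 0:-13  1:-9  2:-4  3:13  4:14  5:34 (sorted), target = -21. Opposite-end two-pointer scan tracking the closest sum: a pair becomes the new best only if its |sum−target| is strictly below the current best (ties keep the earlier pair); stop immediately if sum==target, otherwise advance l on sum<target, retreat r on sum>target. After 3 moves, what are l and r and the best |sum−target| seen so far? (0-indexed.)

[0,5] -13+34=21 d=42 * → r--
[0,4] -13+14=1 d=22 * → r--
[0,3] -13+13=0 d=21 * → r--

l=0, r=2, best |Δ|=21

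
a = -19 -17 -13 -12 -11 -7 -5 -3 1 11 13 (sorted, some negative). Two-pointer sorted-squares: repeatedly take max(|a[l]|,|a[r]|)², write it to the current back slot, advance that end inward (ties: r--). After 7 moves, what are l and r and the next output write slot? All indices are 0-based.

l=5, r=8, next write slot=3

l=0 r=10: |-19|>|13| out[10]=361, l++
l=1 r=10: |-17|>|13| out[9]=289, l++
l=2 r=10: |-13|<=|13| out[8]=169, r--
l=2 r=9: |-13|>|11| out[7]=169, l++
l=3 r=9: |-12|>|11| out[6]=144, l++
l=4 r=9: |-11|<=|11| out[5]=121, r--
l=4 r=8: |-11|>|1| out[4]=121, l++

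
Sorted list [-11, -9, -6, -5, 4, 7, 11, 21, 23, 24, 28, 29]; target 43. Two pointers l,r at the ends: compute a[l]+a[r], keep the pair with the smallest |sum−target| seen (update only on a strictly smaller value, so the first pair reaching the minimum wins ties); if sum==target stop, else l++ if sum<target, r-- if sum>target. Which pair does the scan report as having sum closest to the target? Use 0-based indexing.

l=0 r=11: -11+29=18 d=25 *, l++
l=1 r=11: -9+29=20 d=23 *, l++
l=2 r=11: -6+29=23 d=20 *, l++
l=3 r=11: -5+29=24 d=19 *, l++
l=4 r=11: 4+29=33 d=10 *, l++
l=5 r=11: 7+29=36 d=7 *, l++
l=6 r=11: 11+29=40 d=3 *, l++
l=7 r=11: 21+29=50 d=7, r--
l=7 r=10: 21+28=49 d=6, r--
l=7 r=9: 21+24=45 d=2 *, r--
l=7 r=8: 21+23=44 d=1 *, r--

pair (21, 23) with sum 44 (|Δ|=1)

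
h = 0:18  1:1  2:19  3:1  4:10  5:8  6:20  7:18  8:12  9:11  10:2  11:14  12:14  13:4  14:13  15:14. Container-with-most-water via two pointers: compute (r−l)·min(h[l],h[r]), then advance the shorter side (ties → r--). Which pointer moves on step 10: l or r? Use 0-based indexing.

l

[0,15] min(18,14)*15=210 best=210 * → r--
[0,14] min(18,13)*14=182 best=210 → r--
[0,13] min(18,4)*13=52 best=210 → r--
[0,12] min(18,14)*12=168 best=210 → r--
[0,11] min(18,14)*11=154 best=210 → r--
[0,10] min(18,2)*10=20 best=210 → r--
[0,9] min(18,11)*9=99 best=210 → r--
[0,8] min(18,12)*8=96 best=210 → r--
[0,7] min(18,18)*7=126 best=210 → r--
[0,6] min(18,20)*6=108 best=210 → l++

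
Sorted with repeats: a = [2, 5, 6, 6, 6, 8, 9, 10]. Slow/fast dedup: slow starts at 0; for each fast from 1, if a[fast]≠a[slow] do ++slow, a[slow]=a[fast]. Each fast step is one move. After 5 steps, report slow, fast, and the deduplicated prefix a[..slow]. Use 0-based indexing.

slow=3, fast=6, prefix=[2, 5, 6, 8]

slow=0 fast=1: a[fast]=5≠a[slow]=2 write a[1]=5, slow++,fast++
slow=1 fast=2: a[fast]=6≠a[slow]=5 write a[2]=6, slow++,fast++
slow=2 fast=3: a[fast]=6=a[slow] dup, fast++
slow=2 fast=4: a[fast]=6=a[slow] dup, fast++
slow=2 fast=5: a[fast]=8≠a[slow]=6 write a[3]=8, slow++,fast++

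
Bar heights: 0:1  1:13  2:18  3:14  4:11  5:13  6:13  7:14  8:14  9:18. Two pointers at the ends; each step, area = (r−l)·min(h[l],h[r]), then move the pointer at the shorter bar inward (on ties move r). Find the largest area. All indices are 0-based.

max area = 126

[0,9] min(1,18)*9=9 best=9 * → l++
[1,9] min(13,18)*8=104 best=104 * → l++
[2,9] min(18,18)*7=126 best=126 * → r--
[2,8] min(18,14)*6=84 best=126 → r--
[2,7] min(18,14)*5=70 best=126 → r--
[2,6] min(18,13)*4=52 best=126 → r--
[2,5] min(18,13)*3=39 best=126 → r--
[2,4] min(18,11)*2=22 best=126 → r--
[2,3] min(18,14)*1=14 best=126 → r--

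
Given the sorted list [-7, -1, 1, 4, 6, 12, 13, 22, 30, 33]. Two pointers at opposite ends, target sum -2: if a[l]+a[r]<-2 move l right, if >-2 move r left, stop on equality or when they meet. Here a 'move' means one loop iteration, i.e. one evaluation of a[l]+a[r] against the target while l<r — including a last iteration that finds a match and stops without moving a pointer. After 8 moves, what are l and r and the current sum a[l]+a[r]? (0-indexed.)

l=0 r=9: -7+33=26 >-2, r--
l=0 r=8: -7+30=23 >-2, r--
l=0 r=7: -7+22=15 >-2, r--
l=0 r=6: -7+13=6 >-2, r--
l=0 r=5: -7+12=5 >-2, r--
l=0 r=4: -7+6=-1 >-2, r--
l=0 r=3: -7+4=-3 <-2, l++
l=1 r=3: -1+4=3 >-2, r--

l=1, r=2, sum=0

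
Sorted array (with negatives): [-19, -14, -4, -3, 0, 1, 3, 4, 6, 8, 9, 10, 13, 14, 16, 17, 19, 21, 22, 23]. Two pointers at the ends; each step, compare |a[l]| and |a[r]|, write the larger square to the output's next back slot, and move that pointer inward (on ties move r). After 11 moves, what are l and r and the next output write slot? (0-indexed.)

l=2, r=10, next write slot=8

l=0 r=19: |-19|<=|23| out[19]=529, r--
l=0 r=18: |-19|<=|22| out[18]=484, r--
l=0 r=17: |-19|<=|21| out[17]=441, r--
l=0 r=16: |-19|<=|19| out[16]=361, r--
l=0 r=15: |-19|>|17| out[15]=361, l++
l=1 r=15: |-14|<=|17| out[14]=289, r--
l=1 r=14: |-14|<=|16| out[13]=256, r--
l=1 r=13: |-14|<=|14| out[12]=196, r--
l=1 r=12: |-14|>|13| out[11]=196, l++
l=2 r=12: |-4|<=|13| out[10]=169, r--
l=2 r=11: |-4|<=|10| out[9]=100, r--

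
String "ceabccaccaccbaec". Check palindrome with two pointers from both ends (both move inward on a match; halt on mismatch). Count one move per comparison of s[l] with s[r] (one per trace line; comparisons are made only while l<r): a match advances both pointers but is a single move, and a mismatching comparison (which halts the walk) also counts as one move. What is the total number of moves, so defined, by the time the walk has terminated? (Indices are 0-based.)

l=0 r=15: 'c'=='c', l++,r--
l=1 r=14: 'e'=='e', l++,r--
l=2 r=13: 'a'=='a', l++,r--
l=3 r=12: 'b'=='b', l++,r--
l=4 r=11: 'c'=='c', l++,r--
l=5 r=10: 'c'=='c', l++,r--
l=6 r=9: 'a'=='a', l++,r--
l=7 r=8: 'c'=='c', l++,r--

8 moves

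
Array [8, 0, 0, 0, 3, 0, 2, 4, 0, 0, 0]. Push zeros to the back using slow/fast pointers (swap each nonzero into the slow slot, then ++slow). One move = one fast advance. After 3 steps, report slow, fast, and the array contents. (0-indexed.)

(s=0,f=0) a[fast]=8≠0 swap→a[0]=8 → slow++,fast++
(s=1,f=1) a[fast]=0 → fast++
(s=1,f=2) a[fast]=0 → fast++

slow=1, fast=3, a=[8, 0, 0, 0, 3, 0, 2, 4, 0, 0, 0]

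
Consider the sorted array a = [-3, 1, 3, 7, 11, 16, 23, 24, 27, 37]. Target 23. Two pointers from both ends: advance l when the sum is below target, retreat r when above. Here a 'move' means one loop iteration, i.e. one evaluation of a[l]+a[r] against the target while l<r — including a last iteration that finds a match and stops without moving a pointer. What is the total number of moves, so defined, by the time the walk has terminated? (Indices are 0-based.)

l=0 r=9: -3+37=34 >23, r--
l=0 r=8: -3+27=24 >23, r--
l=0 r=7: -3+24=21 <23, l++
l=1 r=7: 1+24=25 >23, r--
l=1 r=6: 1+23=24 >23, r--
l=1 r=5: 1+16=17 <23, l++
l=2 r=5: 3+16=19 <23, l++
l=3 r=5: 7+16=23, found

8 moves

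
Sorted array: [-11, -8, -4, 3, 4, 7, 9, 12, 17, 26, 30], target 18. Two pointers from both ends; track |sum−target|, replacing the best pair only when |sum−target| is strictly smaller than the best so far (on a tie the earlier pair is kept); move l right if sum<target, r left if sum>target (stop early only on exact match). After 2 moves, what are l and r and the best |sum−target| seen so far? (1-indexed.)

l=2, r=10, best |Δ|=1

l=1 r=11: -11+30=19 d=1 *, r--
l=1 r=10: -11+26=15 d=3, l++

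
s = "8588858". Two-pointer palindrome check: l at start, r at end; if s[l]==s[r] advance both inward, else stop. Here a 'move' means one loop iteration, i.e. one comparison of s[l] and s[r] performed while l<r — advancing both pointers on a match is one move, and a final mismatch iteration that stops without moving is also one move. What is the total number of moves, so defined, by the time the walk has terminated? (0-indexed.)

[0,6] '8'=='8' → l++,r--
[1,5] '5'=='5' → l++,r--
[2,4] '8'=='8' → l++,r--

3 moves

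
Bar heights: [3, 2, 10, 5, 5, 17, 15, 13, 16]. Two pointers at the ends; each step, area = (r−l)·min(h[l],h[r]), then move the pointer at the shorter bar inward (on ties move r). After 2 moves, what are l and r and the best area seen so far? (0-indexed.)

l=0 r=8: min(3,16)*8=24 best=24 *, l++
l=1 r=8: min(2,16)*7=14 best=24, l++

l=2, r=8, best area=24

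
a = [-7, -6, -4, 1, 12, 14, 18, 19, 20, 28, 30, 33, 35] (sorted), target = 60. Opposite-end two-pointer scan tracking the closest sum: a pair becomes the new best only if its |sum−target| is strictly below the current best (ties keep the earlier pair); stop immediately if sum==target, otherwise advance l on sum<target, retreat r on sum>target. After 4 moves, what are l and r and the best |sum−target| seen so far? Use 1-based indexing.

[1,13] -7+35=28 d=32 * → l++
[2,13] -6+35=29 d=31 * → l++
[3,13] -4+35=31 d=29 * → l++
[4,13] 1+35=36 d=24 * → l++

l=5, r=13, best |Δ|=24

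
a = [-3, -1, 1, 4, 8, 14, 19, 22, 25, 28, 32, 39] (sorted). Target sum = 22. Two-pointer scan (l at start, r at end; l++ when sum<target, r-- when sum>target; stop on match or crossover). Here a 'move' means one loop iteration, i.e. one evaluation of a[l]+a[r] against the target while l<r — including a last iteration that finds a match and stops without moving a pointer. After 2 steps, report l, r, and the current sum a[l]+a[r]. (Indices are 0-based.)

l=0 r=11: -3+39=36 >22, r--
l=0 r=10: -3+32=29 >22, r--

l=0, r=9, sum=25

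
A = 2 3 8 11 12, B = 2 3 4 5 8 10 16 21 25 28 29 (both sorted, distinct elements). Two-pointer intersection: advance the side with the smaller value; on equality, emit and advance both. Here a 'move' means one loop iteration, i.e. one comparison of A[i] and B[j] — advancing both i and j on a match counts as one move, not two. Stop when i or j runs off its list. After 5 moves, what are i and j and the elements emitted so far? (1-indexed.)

i=4, j=6, emitted=[2, 3, 8]

[i=1,j=1] 2==2 emit → i++,j++
[i=2,j=2] 3==3 emit → i++,j++
[i=3,j=3] 8>4 → j++
[i=3,j=4] 8>5 → j++
[i=3,j=5] 8==8 emit → i++,j++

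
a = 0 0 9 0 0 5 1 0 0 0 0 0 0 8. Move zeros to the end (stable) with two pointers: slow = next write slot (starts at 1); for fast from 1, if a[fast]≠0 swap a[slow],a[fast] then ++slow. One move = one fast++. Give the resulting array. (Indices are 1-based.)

[9, 5, 1, 8, 0, 0, 0, 0, 0, 0, 0, 0, 0, 0]

slow=1 fast=1: a[fast]=0, fast++
slow=1 fast=2: a[fast]=0, fast++
slow=1 fast=3: a[fast]=9≠0 swap→a[1]=9, slow++,fast++
slow=2 fast=4: a[fast]=0, fast++
slow=2 fast=5: a[fast]=0, fast++
slow=2 fast=6: a[fast]=5≠0 swap→a[2]=5, slow++,fast++
slow=3 fast=7: a[fast]=1≠0 swap→a[3]=1, slow++,fast++
slow=4 fast=8: a[fast]=0, fast++
slow=4 fast=9: a[fast]=0, fast++
slow=4 fast=10: a[fast]=0, fast++
slow=4 fast=11: a[fast]=0, fast++
slow=4 fast=12: a[fast]=0, fast++
slow=4 fast=13: a[fast]=0, fast++
slow=4 fast=14: a[fast]=8≠0 swap→a[4]=8, slow++,fast++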